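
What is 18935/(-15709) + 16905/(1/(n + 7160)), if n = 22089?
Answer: 7767383286670/15709 ≈ 4.9445e+8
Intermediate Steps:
18935/(-15709) + 16905/(1/(n + 7160)) = 18935/(-15709) + 16905/(1/(22089 + 7160)) = 18935*(-1/15709) + 16905/(1/29249) = -18935/15709 + 16905/(1/29249) = -18935/15709 + 16905*29249 = -18935/15709 + 494454345 = 7767383286670/15709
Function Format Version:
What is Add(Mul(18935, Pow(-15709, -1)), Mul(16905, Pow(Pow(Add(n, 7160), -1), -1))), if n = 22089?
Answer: Rational(7767383286670, 15709) ≈ 4.9445e+8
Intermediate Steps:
Add(Mul(18935, Pow(-15709, -1)), Mul(16905, Pow(Pow(Add(n, 7160), -1), -1))) = Add(Mul(18935, Pow(-15709, -1)), Mul(16905, Pow(Pow(Add(22089, 7160), -1), -1))) = Add(Mul(18935, Rational(-1, 15709)), Mul(16905, Pow(Pow(29249, -1), -1))) = Add(Rational(-18935, 15709), Mul(16905, Pow(Rational(1, 29249), -1))) = Add(Rational(-18935, 15709), Mul(16905, 29249)) = Add(Rational(-18935, 15709), 494454345) = Rational(7767383286670, 15709)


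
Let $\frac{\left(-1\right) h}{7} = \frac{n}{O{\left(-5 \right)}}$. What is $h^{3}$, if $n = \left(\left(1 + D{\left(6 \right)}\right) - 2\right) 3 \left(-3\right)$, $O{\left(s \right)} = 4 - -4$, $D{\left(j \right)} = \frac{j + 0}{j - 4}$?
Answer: $\frac{250047}{64} \approx 3907.0$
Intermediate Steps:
$D{\left(j \right)} = \frac{j}{-4 + j}$
$O{\left(s \right)} = 8$ ($O{\left(s \right)} = 4 + 4 = 8$)
$n = -18$ ($n = \left(\left(1 + \frac{6}{-4 + 6}\right) - 2\right) 3 \left(-3\right) = \left(\left(1 + \frac{6}{2}\right) - 2\right) 3 \left(-3\right) = \left(\left(1 + 6 \cdot \frac{1}{2}\right) - 2\right) 3 \left(-3\right) = \left(\left(1 + 3\right) - 2\right) 3 \left(-3\right) = \left(4 - 2\right) 3 \left(-3\right) = 2 \cdot 3 \left(-3\right) = 6 \left(-3\right) = -18$)
$h = \frac{63}{4}$ ($h = - 7 \left(- \frac{18}{8}\right) = - 7 \left(\left(-18\right) \frac{1}{8}\right) = \left(-7\right) \left(- \frac{9}{4}\right) = \frac{63}{4} \approx 15.75$)
$h^{3} = \left(\frac{63}{4}\right)^{3} = \frac{250047}{64}$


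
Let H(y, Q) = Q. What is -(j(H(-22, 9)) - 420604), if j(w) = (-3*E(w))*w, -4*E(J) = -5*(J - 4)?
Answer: 1683091/4 ≈ 4.2077e+5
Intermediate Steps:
E(J) = -5 + 5*J/4 (E(J) = -(-5)*(J - 4)/4 = -(-5)*(-4 + J)/4 = -(20 - 5*J)/4 = -5 + 5*J/4)
j(w) = w*(15 - 15*w/4) (j(w) = (-3*(-5 + 5*w/4))*w = (15 - 15*w/4)*w = w*(15 - 15*w/4))
-(j(H(-22, 9)) - 420604) = -((15/4)*9*(4 - 1*9) - 420604) = -((15/4)*9*(4 - 9) - 420604) = -((15/4)*9*(-5) - 420604) = -(-675/4 - 420604) = -1*(-1683091/4) = 1683091/4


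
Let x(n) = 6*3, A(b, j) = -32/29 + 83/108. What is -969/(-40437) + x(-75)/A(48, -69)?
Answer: -759553277/14139471 ≈ -53.719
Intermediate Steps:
A(b, j) = -1049/3132 (A(b, j) = -32*1/29 + 83*(1/108) = -32/29 + 83/108 = -1049/3132)
x(n) = 18
-969/(-40437) + x(-75)/A(48, -69) = -969/(-40437) + 18/(-1049/3132) = -969*(-1/40437) + 18*(-3132/1049) = 323/13479 - 56376/1049 = -759553277/14139471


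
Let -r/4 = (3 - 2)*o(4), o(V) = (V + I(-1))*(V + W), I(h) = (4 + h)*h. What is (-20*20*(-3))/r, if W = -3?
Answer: -300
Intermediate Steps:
I(h) = h*(4 + h)
o(V) = (-3 + V)² (o(V) = (V - (4 - 1))*(V - 3) = (V - 1*3)*(-3 + V) = (V - 3)*(-3 + V) = (-3 + V)*(-3 + V) = (-3 + V)²)
r = -4 (r = -4*(3 - 2)*(9 + 4² - 6*4) = -4*(9 + 16 - 24) = -4 ≈ -4.0000)
(-20*20*(-3))/r = (-20*20*(-3))/(-4) = -400*(-3)*(-¼) = 1200*(-¼) = -300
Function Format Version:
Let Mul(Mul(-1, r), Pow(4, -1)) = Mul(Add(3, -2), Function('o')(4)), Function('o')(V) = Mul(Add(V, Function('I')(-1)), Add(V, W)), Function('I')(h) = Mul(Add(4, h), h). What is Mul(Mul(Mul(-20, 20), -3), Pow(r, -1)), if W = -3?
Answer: -300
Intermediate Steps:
Function('I')(h) = Mul(h, Add(4, h))
Function('o')(V) = Pow(Add(-3, V), 2) (Function('o')(V) = Mul(Add(V, Mul(-1, Add(4, -1))), Add(V, -3)) = Mul(Add(V, Mul(-1, 3)), Add(-3, V)) = Mul(Add(V, -3), Add(-3, V)) = Mul(Add(-3, V), Add(-3, V)) = Pow(Add(-3, V), 2))
r = -4 (r = Mul(-4, Mul(Add(3, -2), Add(9, Pow(4, 2), Mul(-6, 4)))) = Mul(-4, Mul(1, Add(9, 16, -24))) = Mul(-4, Mul(1, 1)) = Mul(-4, 1) = -4)
Mul(Mul(Mul(-20, 20), -3), Pow(r, -1)) = Mul(Mul(Mul(-20, 20), -3), Pow(-4, -1)) = Mul(Mul(-400, -3), Rational(-1, 4)) = Mul(1200, Rational(-1, 4)) = -300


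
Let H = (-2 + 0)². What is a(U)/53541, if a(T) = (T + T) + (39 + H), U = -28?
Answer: -13/53541 ≈ -0.00024280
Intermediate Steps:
H = 4 (H = (-2)² = 4)
a(T) = 43 + 2*T (a(T) = (T + T) + (39 + 4) = 2*T + 43 = 43 + 2*T)
a(U)/53541 = (43 + 2*(-28))/53541 = (43 - 56)*(1/53541) = -13*1/53541 = -13/53541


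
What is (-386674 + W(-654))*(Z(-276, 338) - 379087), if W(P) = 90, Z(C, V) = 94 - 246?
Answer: 146607729576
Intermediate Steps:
Z(C, V) = -152
(-386674 + W(-654))*(Z(-276, 338) - 379087) = (-386674 + 90)*(-152 - 379087) = -386584*(-379239) = 146607729576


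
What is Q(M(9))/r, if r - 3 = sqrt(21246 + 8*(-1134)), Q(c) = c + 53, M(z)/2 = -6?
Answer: -41/4055 + 41*sqrt(12174)/12165 ≈ 0.36176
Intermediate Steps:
M(z) = -12 (M(z) = 2*(-6) = -12)
Q(c) = 53 + c
r = 3 + sqrt(12174) (r = 3 + sqrt(21246 + 8*(-1134)) = 3 + sqrt(21246 - 9072) = 3 + sqrt(12174) ≈ 113.34)
Q(M(9))/r = (53 - 12)/(3 + sqrt(12174)) = 41/(3 + sqrt(12174))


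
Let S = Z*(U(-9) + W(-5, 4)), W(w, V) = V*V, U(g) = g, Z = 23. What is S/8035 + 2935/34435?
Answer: 5825352/55337045 ≈ 0.10527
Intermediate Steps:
W(w, V) = V²
S = 161 (S = 23*(-9 + 4²) = 23*(-9 + 16) = 23*7 = 161)
S/8035 + 2935/34435 = 161/8035 + 2935/34435 = 161*(1/8035) + 2935*(1/34435) = 161/8035 + 587/6887 = 5825352/55337045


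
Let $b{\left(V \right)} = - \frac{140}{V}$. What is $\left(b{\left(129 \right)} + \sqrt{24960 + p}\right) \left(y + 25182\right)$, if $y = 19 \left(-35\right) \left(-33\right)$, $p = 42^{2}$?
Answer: $- \frac{2199260}{43} + 94254 \sqrt{6681} \approx 7.6529 \cdot 10^{6}$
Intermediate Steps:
$p = 1764$
$y = 21945$ ($y = \left(-665\right) \left(-33\right) = 21945$)
$\left(b{\left(129 \right)} + \sqrt{24960 + p}\right) \left(y + 25182\right) = \left(- \frac{140}{129} + \sqrt{24960 + 1764}\right) \left(21945 + 25182\right) = \left(\left(-140\right) \frac{1}{129} + \sqrt{26724}\right) 47127 = \left(- \frac{140}{129} + 2 \sqrt{6681}\right) 47127 = - \frac{2199260}{43} + 94254 \sqrt{6681}$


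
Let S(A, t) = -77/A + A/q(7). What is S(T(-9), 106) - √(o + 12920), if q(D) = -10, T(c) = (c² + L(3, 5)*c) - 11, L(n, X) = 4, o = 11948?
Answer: -963/170 - 2*√6217 ≈ -163.36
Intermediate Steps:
T(c) = -11 + c² + 4*c (T(c) = (c² + 4*c) - 11 = -11 + c² + 4*c)
S(A, t) = -77/A - A/10 (S(A, t) = -77/A + A/(-10) = -77/A + A*(-⅒) = -77/A - A/10)
S(T(-9), 106) - √(o + 12920) = (-77/(-11 + (-9)² + 4*(-9)) - (-11 + (-9)² + 4*(-9))/10) - √(11948 + 12920) = (-77/(-11 + 81 - 36) - (-11 + 81 - 36)/10) - √24868 = (-77/34 - ⅒*34) - 2*√6217 = (-77*1/34 - 17/5) - 2*√6217 = (-77/34 - 17/5) - 2*√6217 = -963/170 - 2*√6217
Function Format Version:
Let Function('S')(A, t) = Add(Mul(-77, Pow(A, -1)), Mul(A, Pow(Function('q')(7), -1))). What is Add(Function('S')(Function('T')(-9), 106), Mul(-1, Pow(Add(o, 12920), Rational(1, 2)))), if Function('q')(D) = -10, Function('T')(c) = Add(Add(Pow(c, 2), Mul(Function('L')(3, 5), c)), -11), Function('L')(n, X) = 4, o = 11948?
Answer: Add(Rational(-963, 170), Mul(-2, Pow(6217, Rational(1, 2)))) ≈ -163.36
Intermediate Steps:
Function('T')(c) = Add(-11, Pow(c, 2), Mul(4, c)) (Function('T')(c) = Add(Add(Pow(c, 2), Mul(4, c)), -11) = Add(-11, Pow(c, 2), Mul(4, c)))
Function('S')(A, t) = Add(Mul(-77, Pow(A, -1)), Mul(Rational(-1, 10), A)) (Function('S')(A, t) = Add(Mul(-77, Pow(A, -1)), Mul(A, Pow(-10, -1))) = Add(Mul(-77, Pow(A, -1)), Mul(A, Rational(-1, 10))) = Add(Mul(-77, Pow(A, -1)), Mul(Rational(-1, 10), A)))
Add(Function('S')(Function('T')(-9), 106), Mul(-1, Pow(Add(o, 12920), Rational(1, 2)))) = Add(Add(Mul(-77, Pow(Add(-11, Pow(-9, 2), Mul(4, -9)), -1)), Mul(Rational(-1, 10), Add(-11, Pow(-9, 2), Mul(4, -9)))), Mul(-1, Pow(Add(11948, 12920), Rational(1, 2)))) = Add(Add(Mul(-77, Pow(Add(-11, 81, -36), -1)), Mul(Rational(-1, 10), Add(-11, 81, -36))), Mul(-1, Pow(24868, Rational(1, 2)))) = Add(Add(Mul(-77, Pow(34, -1)), Mul(Rational(-1, 10), 34)), Mul(-1, Mul(2, Pow(6217, Rational(1, 2))))) = Add(Add(Mul(-77, Rational(1, 34)), Rational(-17, 5)), Mul(-2, Pow(6217, Rational(1, 2)))) = Add(Add(Rational(-77, 34), Rational(-17, 5)), Mul(-2, Pow(6217, Rational(1, 2)))) = Add(Rational(-963, 170), Mul(-2, Pow(6217, Rational(1, 2))))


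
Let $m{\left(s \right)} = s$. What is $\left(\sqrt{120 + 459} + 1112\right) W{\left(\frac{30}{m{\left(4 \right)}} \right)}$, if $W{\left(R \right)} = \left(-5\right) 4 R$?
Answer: $-166800 - 150 \sqrt{579} \approx -1.7041 \cdot 10^{5}$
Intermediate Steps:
$W{\left(R \right)} = - 20 R$
$\left(\sqrt{120 + 459} + 1112\right) W{\left(\frac{30}{m{\left(4 \right)}} \right)} = \left(\sqrt{120 + 459} + 1112\right) \left(- 20 \cdot \frac{30}{4}\right) = \left(\sqrt{579} + 1112\right) \left(- 20 \cdot 30 \cdot \frac{1}{4}\right) = \left(1112 + \sqrt{579}\right) \left(\left(-20\right) \frac{15}{2}\right) = \left(1112 + \sqrt{579}\right) \left(-150\right) = -166800 - 150 \sqrt{579}$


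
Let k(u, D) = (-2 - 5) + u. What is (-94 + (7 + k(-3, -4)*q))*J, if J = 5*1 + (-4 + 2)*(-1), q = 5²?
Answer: -2359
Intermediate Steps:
k(u, D) = -7 + u
q = 25
J = 7 (J = 5 - 2*(-1) = 5 + 2 = 7)
(-94 + (7 + k(-3, -4)*q))*J = (-94 + (7 + (-7 - 3)*25))*7 = (-94 + (7 - 10*25))*7 = (-94 + (7 - 250))*7 = (-94 - 243)*7 = -337*7 = -2359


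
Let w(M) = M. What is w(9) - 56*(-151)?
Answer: 8465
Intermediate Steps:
w(9) - 56*(-151) = 9 - 56*(-151) = 9 + 8456 = 8465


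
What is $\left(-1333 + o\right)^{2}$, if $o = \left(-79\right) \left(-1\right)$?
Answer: $1572516$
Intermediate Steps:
$o = 79$
$\left(-1333 + o\right)^{2} = \left(-1333 + 79\right)^{2} = \left(-1254\right)^{2} = 1572516$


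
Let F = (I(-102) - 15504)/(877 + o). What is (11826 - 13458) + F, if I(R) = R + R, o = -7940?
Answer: -1644444/1009 ≈ -1629.8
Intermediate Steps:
I(R) = 2*R
F = 2244/1009 (F = (2*(-102) - 15504)/(877 - 7940) = (-204 - 15504)/(-7063) = -15708*(-1/7063) = 2244/1009 ≈ 2.2240)
(11826 - 13458) + F = (11826 - 13458) + 2244/1009 = -1632 + 2244/1009 = -1644444/1009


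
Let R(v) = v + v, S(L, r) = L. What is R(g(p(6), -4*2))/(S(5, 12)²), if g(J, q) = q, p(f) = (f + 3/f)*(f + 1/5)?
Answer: -16/25 ≈ -0.64000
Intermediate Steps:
p(f) = (⅕ + f)*(f + 3/f) (p(f) = (f + 3/f)*(f + ⅕) = (f + 3/f)*(⅕ + f) = (⅕ + f)*(f + 3/f))
R(v) = 2*v
R(g(p(6), -4*2))/(S(5, 12)²) = (2*(-4*2))/(5²) = (2*(-8))/25 = -16*1/25 = -16/25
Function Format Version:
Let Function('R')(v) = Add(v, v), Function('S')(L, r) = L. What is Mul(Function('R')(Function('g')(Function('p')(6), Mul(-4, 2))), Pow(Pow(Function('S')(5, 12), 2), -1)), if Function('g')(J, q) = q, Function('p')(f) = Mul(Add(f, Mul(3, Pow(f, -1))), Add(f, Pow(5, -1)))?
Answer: Rational(-16, 25) ≈ -0.64000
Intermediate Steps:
Function('p')(f) = Mul(Add(Rational(1, 5), f), Add(f, Mul(3, Pow(f, -1)))) (Function('p')(f) = Mul(Add(f, Mul(3, Pow(f, -1))), Add(f, Rational(1, 5))) = Mul(Add(f, Mul(3, Pow(f, -1))), Add(Rational(1, 5), f)) = Mul(Add(Rational(1, 5), f), Add(f, Mul(3, Pow(f, -1)))))
Function('R')(v) = Mul(2, v)
Mul(Function('R')(Function('g')(Function('p')(6), Mul(-4, 2))), Pow(Pow(Function('S')(5, 12), 2), -1)) = Mul(Mul(2, Mul(-4, 2)), Pow(Pow(5, 2), -1)) = Mul(Mul(2, -8), Pow(25, -1)) = Mul(-16, Rational(1, 25)) = Rational(-16, 25)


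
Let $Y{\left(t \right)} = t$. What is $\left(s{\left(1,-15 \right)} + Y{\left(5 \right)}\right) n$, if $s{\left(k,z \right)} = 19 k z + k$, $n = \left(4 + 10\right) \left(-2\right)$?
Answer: $7812$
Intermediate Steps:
$n = -28$ ($n = 14 \left(-2\right) = -28$)
$s{\left(k,z \right)} = k + 19 k z$ ($s{\left(k,z \right)} = 19 k z + k = k + 19 k z$)
$\left(s{\left(1,-15 \right)} + Y{\left(5 \right)}\right) n = \left(1 \left(1 + 19 \left(-15\right)\right) + 5\right) \left(-28\right) = \left(1 \left(1 - 285\right) + 5\right) \left(-28\right) = \left(1 \left(-284\right) + 5\right) \left(-28\right) = \left(-284 + 5\right) \left(-28\right) = \left(-279\right) \left(-28\right) = 7812$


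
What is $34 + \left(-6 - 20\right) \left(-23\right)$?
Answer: $632$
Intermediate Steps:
$34 + \left(-6 - 20\right) \left(-23\right) = 34 - -598 = 34 + 598 = 632$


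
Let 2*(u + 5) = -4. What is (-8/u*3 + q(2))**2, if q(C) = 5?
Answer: 3481/49 ≈ 71.041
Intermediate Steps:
u = -7 (u = -5 + (1/2)*(-4) = -5 - 2 = -7)
(-8/u*3 + q(2))**2 = (-8/(-7)*3 + 5)**2 = (-8*(-1/7)*3 + 5)**2 = ((8/7)*3 + 5)**2 = (24/7 + 5)**2 = (59/7)**2 = 3481/49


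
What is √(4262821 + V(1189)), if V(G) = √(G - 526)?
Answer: √(4262821 + √663) ≈ 2064.7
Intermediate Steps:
V(G) = √(-526 + G)
√(4262821 + V(1189)) = √(4262821 + √(-526 + 1189)) = √(4262821 + √663)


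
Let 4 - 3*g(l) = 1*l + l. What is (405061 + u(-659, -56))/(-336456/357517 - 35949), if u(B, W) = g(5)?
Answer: -144815478503/12852715089 ≈ -11.267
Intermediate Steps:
g(l) = 4/3 - 2*l/3 (g(l) = 4/3 - (1*l + l)/3 = 4/3 - (l + l)/3 = 4/3 - 2*l/3)
u(B, W) = -2 (u(B, W) = 4/3 - ⅔*5 = 4/3 - 10/3 = -2)
(405061 + u(-659, -56))/(-336456/357517 - 35949) = (405061 - 2)/(-336456/357517 - 35949) = 405059/(-336456*1/357517 - 35949) = 405059/(-336456/357517 - 35949) = 405059/(-12852715089/357517) = 405059*(-357517/12852715089) = -144815478503/12852715089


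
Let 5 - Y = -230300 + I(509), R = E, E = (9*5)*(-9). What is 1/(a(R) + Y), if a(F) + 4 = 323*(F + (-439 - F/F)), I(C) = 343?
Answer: -1/42977 ≈ -2.3268e-5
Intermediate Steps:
E = -405 (E = 45*(-9) = -405)
R = -405
a(F) = -142124 + 323*F (a(F) = -4 + 323*(F + (-439 - F/F)) = -4 + 323*(F + (-439 - 1*1)) = -4 + 323*(F + (-439 - 1)) = -4 + 323*(F - 440) = -4 + 323*(-440 + F) = -4 + (-142120 + 323*F) = -142124 + 323*F)
Y = 229962 (Y = 5 - (-230300 + 343) = 5 - 1*(-229957) = 5 + 229957 = 229962)
1/(a(R) + Y) = 1/((-142124 + 323*(-405)) + 229962) = 1/((-142124 - 130815) + 229962) = 1/(-272939 + 229962) = 1/(-42977) = -1/42977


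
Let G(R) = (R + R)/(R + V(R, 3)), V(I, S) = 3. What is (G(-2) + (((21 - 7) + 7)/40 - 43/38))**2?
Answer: 12257001/577600 ≈ 21.221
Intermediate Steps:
G(R) = 2*R/(3 + R) (G(R) = (R + R)/(R + 3) = (2*R)/(3 + R) = 2*R/(3 + R))
(G(-2) + (((21 - 7) + 7)/40 - 43/38))**2 = (2*(-2)/(3 - 2) + (((21 - 7) + 7)/40 - 43/38))**2 = (2*(-2)/1 + ((14 + 7)*(1/40) - 43*1/38))**2 = (2*(-2)*1 + (21*(1/40) - 43/38))**2 = (-4 + (21/40 - 43/38))**2 = (-4 - 461/760)**2 = (-3501/760)**2 = 12257001/577600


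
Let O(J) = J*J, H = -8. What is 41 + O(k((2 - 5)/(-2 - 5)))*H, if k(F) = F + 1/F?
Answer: -8831/441 ≈ -20.025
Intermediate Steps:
O(J) = J**2
41 + O(k((2 - 5)/(-2 - 5)))*H = 41 + ((2 - 5)/(-2 - 5) + 1/((2 - 5)/(-2 - 5)))**2*(-8) = 41 + (-3/(-7) + 1/(-3/(-7)))**2*(-8) = 41 + (-3*(-1/7) + 1/(-3*(-1/7)))**2*(-8) = 41 + (3/7 + 1/(3/7))**2*(-8) = 41 + (3/7 + 7/3)**2*(-8) = 41 + (58/21)**2*(-8) = 41 + (3364/441)*(-8) = 41 - 26912/441 = -8831/441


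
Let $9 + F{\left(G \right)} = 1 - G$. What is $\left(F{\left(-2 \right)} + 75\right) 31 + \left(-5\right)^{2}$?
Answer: $2164$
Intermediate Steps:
$F{\left(G \right)} = -8 - G$ ($F{\left(G \right)} = -9 - \left(-1 + G\right) = -8 - G$)
$\left(F{\left(-2 \right)} + 75\right) 31 + \left(-5\right)^{2} = \left(\left(-8 - -2\right) + 75\right) 31 + \left(-5\right)^{2} = \left(\left(-8 + 2\right) + 75\right) 31 + 25 = \left(-6 + 75\right) 31 + 25 = 69 \cdot 31 + 25 = 2139 + 25 = 2164$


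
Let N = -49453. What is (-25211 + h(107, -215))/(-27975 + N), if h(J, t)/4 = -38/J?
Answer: 2697729/8284796 ≈ 0.32562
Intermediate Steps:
h(J, t) = -152/J (h(J, t) = 4*(-38/J) = -152/J)
(-25211 + h(107, -215))/(-27975 + N) = (-25211 - 152/107)/(-27975 - 49453) = (-25211 - 152*1/107)/(-77428) = (-25211 - 152/107)*(-1/77428) = -2697729/107*(-1/77428) = 2697729/8284796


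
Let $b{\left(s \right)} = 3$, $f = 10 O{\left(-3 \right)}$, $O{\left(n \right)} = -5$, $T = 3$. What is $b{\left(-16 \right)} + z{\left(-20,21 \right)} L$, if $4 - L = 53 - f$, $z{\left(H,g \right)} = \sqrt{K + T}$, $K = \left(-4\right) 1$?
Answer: $3 - 99 i \approx 3.0 - 99.0 i$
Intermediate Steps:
$K = -4$
$f = -50$ ($f = 10 \left(-5\right) = -50$)
$z{\left(H,g \right)} = i$ ($z{\left(H,g \right)} = \sqrt{-4 + 3} = \sqrt{-1} = i$)
$L = -99$ ($L = 4 - \left(53 - -50\right) = 4 - \left(53 + 50\right) = 4 - 103 = -99$)
$b{\left(-16 \right)} + z{\left(-20,21 \right)} L = 3 + i \left(-99\right) = 3 - 99 i$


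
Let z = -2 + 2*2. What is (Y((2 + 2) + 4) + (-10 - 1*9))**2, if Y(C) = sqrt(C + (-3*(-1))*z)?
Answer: (19 - sqrt(14))**2 ≈ 232.82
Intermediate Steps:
z = 2 (z = -2 + 4 = 2)
Y(C) = sqrt(6 + C) (Y(C) = sqrt(C - 3*(-1)*2) = sqrt(C + 3*2) = sqrt(C + 6) = sqrt(6 + C))
(Y((2 + 2) + 4) + (-10 - 1*9))**2 = (sqrt(6 + ((2 + 2) + 4)) + (-10 - 1*9))**2 = (sqrt(6 + (4 + 4)) + (-10 - 9))**2 = (sqrt(6 + 8) - 19)**2 = (sqrt(14) - 19)**2 = (-19 + sqrt(14))**2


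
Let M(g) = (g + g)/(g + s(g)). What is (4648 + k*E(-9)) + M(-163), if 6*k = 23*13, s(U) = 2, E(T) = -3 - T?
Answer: 796793/161 ≈ 4949.0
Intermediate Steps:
M(g) = 2*g/(2 + g) (M(g) = (g + g)/(g + 2) = (2*g)/(2 + g) = 2*g/(2 + g))
k = 299/6 (k = (23*13)/6 = (1/6)*299 = 299/6 ≈ 49.833)
(4648 + k*E(-9)) + M(-163) = (4648 + 299*(-3 - 1*(-9))/6) + 2*(-163)/(2 - 163) = (4648 + 299*(-3 + 9)/6) + 2*(-163)/(-161) = (4648 + (299/6)*6) + 2*(-163)*(-1/161) = (4648 + 299) + 326/161 = 4947 + 326/161 = 796793/161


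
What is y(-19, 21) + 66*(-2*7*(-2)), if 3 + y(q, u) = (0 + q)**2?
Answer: 2206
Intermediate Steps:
y(q, u) = -3 + q**2 (y(q, u) = -3 + (0 + q)**2 = -3 + q**2)
y(-19, 21) + 66*(-2*7*(-2)) = (-3 + (-19)**2) + 66*(-2*7*(-2)) = (-3 + 361) + 66*(-14*(-2)) = 358 + 66*28 = 358 + 1848 = 2206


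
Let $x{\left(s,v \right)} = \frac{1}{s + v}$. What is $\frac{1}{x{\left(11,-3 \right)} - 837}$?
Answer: $- \frac{8}{6695} \approx -0.0011949$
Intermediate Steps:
$\frac{1}{x{\left(11,-3 \right)} - 837} = \frac{1}{\frac{1}{11 - 3} - 837} = \frac{1}{\frac{1}{8} - 837} = \frac{1}{- \frac{6695}{8}} = - \frac{8}{6695}$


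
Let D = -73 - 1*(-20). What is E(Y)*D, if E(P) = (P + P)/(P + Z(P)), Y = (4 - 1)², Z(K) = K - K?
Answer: -106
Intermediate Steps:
Z(K) = 0
D = -53 (D = -73 + 20 = -53)
Y = 9 (Y = 3² = 9)
E(P) = 2 (E(P) = (P + P)/(P + 0) = (2*P)/P = 2)
E(Y)*D = 2*(-53) = -106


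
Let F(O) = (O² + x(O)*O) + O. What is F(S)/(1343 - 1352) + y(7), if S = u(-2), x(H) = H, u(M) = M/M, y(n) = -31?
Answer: -94/3 ≈ -31.333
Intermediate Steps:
u(M) = 1
S = 1
F(O) = O + 2*O² (F(O) = (O² + O*O) + O = (O² + O²) + O = 2*O² + O = O + 2*O²)
F(S)/(1343 - 1352) + y(7) = (1*(1 + 2*1))/(1343 - 1352) - 31 = (1*(1 + 2))/(-9) - 31 = -3/9 - 31 = -⅑*3 - 31 = -⅓ - 31 = -94/3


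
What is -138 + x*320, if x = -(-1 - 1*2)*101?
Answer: 96822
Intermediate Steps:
x = 303 (x = -(-1 - 2)*101 = -1*(-3)*101 = 3*101 = 303)
-138 + x*320 = -138 + 303*320 = -138 + 96960 = 96822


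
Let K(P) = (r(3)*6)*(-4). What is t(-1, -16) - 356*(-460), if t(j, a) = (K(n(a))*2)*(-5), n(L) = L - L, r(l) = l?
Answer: 164480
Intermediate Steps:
n(L) = 0
K(P) = -72 (K(P) = (3*6)*(-4) = 18*(-4) = -72)
t(j, a) = 720 (t(j, a) = -72*2*(-5) = -144*(-5) = 720)
t(-1, -16) - 356*(-460) = 720 - 356*(-460) = 720 + 163760 = 164480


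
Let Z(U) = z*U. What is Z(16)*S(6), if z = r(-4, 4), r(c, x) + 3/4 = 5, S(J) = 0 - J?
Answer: -408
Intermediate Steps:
S(J) = -J
r(c, x) = 17/4 (r(c, x) = -3/4 + 5 = 17/4)
z = 17/4 ≈ 4.2500
Z(U) = 17*U/4
Z(16)*S(6) = ((17/4)*16)*(-1*6) = 68*(-6) = -408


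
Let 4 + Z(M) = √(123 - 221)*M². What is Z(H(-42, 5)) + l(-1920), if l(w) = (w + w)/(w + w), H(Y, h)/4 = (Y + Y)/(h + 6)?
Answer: -3 + 790272*I*√2/121 ≈ -3.0 + 9236.5*I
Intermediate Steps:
H(Y, h) = 8*Y/(6 + h) (H(Y, h) = 4*((Y + Y)/(h + 6)) = 4*((2*Y)/(6 + h)) = 4*(2*Y/(6 + h)) = 8*Y/(6 + h))
Z(M) = -4 + 7*I*√2*M² (Z(M) = -4 + √(123 - 221)*M² = -4 + √(-98)*M² = -4 + (7*I*√2)*M² = -4 + 7*I*√2*M²)
l(w) = 1 (l(w) = (2*w)/((2*w)) = (2*w)*(1/(2*w)) = 1)
Z(H(-42, 5)) + l(-1920) = (-4 + 7*I*√2*(8*(-42)/(6 + 5))²) + 1 = (-4 + 7*I*√2*(8*(-42)/11)²) + 1 = (-4 + 7*I*√2*(8*(-42)*(1/11))²) + 1 = (-4 + 7*I*√2*(-336/11)²) + 1 = (-4 + 7*I*√2*(112896/121)) + 1 = (-4 + 790272*I*√2/121) + 1 = -3 + 790272*I*√2/121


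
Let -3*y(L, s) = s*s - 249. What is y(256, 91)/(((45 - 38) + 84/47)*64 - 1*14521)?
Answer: 377504/1968165 ≈ 0.19181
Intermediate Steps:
y(L, s) = 83 - s²/3 (y(L, s) = -(s*s - 249)/3 = -(s² - 249)/3 = -(-249 + s²)/3 = 83 - s²/3)
y(256, 91)/(((45 - 38) + 84/47)*64 - 1*14521) = (83 - ⅓*91²)/(((45 - 38) + 84/47)*64 - 1*14521) = (83 - ⅓*8281)/((7 + 84*(1/47))*64 - 14521) = (83 - 8281/3)/((7 + 84/47)*64 - 14521) = -8032/(3*((413/47)*64 - 14521)) = -8032/(3*(26432/47 - 14521)) = -8032/(3*(-656055/47)) = -8032/3*(-47/656055) = 377504/1968165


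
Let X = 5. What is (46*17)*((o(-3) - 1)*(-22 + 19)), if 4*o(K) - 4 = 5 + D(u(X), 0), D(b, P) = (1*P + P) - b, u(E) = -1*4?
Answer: -10557/2 ≈ -5278.5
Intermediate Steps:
u(E) = -4
D(b, P) = -b + 2*P (D(b, P) = (P + P) - b = 2*P - b = -b + 2*P)
o(K) = 13/4 (o(K) = 1 + (5 + (-1*(-4) + 2*0))/4 = 1 + (5 + (4 + 0))/4 = 1 + (5 + 4)/4 = 1 + (1/4)*9 = 1 + 9/4 = 13/4)
(46*17)*((o(-3) - 1)*(-22 + 19)) = (46*17)*((13/4 - 1)*(-22 + 19)) = 782*((9/4)*(-3)) = 782*(-27/4) = -10557/2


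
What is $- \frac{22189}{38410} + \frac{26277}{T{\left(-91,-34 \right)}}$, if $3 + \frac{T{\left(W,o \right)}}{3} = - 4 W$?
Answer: $\frac{17285419}{729790} \approx 23.685$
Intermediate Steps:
$T{\left(W,o \right)} = -9 - 12 W$ ($T{\left(W,o \right)} = -9 + 3 \left(- 4 W\right) = -9 - 12 W$)
$- \frac{22189}{38410} + \frac{26277}{T{\left(-91,-34 \right)}} = - \frac{22189}{38410} + \frac{26277}{-9 - -1092} = \left(-22189\right) \frac{1}{38410} + \frac{26277}{-9 + 1092} = - \frac{22189}{38410} + \frac{26277}{1083} = - \frac{22189}{38410} + 26277 \cdot \frac{1}{1083} = - \frac{22189}{38410} + \frac{461}{19} = \frac{17285419}{729790}$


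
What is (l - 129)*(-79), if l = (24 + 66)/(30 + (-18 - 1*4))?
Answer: 37209/4 ≈ 9302.3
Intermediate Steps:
l = 45/4 (l = 90/(30 + (-18 - 4)) = 90/(30 - 22) = 90/8 = 90*(⅛) = 45/4 ≈ 11.250)
(l - 129)*(-79) = (45/4 - 129)*(-79) = -471/4*(-79) = 37209/4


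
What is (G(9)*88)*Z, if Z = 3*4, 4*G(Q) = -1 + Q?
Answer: 2112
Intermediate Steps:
G(Q) = -¼ + Q/4 (G(Q) = (-1 + Q)/4 = -¼ + Q/4)
Z = 12
(G(9)*88)*Z = ((-¼ + (¼)*9)*88)*12 = ((-¼ + 9/4)*88)*12 = (2*88)*12 = 176*12 = 2112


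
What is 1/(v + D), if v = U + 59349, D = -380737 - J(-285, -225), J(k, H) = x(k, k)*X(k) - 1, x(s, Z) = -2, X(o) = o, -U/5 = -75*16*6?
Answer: -1/285957 ≈ -3.4970e-6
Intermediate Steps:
U = 36000 (U = -5*(-75*16)*6 = -(-6000)*6 = -5*(-7200) = 36000)
J(k, H) = -1 - 2*k (J(k, H) = -2*k - 1 = -1 - 2*k)
D = -381306 (D = -380737 - (-1 - 2*(-285)) = -380737 - (-1 + 570) = -380737 - 1*569 = -380737 - 569 = -381306)
v = 95349 (v = 36000 + 59349 = 95349)
1/(v + D) = 1/(95349 - 381306) = 1/(-285957) = -1/285957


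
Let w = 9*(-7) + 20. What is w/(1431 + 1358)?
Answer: -43/2789 ≈ -0.015418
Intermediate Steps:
w = -43 (w = -63 + 20 = -43)
w/(1431 + 1358) = -43/(1431 + 1358) = -43/2789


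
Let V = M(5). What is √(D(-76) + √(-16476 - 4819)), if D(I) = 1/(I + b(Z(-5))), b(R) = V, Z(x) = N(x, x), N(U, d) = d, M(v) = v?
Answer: √(-71 + 5041*I*√21295)/71 ≈ 8.5415 + 8.5423*I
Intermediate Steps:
Z(x) = x
V = 5
b(R) = 5
D(I) = 1/(5 + I) (D(I) = 1/(I + 5) = 1/(5 + I))
√(D(-76) + √(-16476 - 4819)) = √(1/(5 - 76) + √(-16476 - 4819)) = √(1/(-71) + √(-21295)) = √(-1/71 + I*√21295)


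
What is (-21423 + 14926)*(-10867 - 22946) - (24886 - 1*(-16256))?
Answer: 219641919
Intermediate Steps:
(-21423 + 14926)*(-10867 - 22946) - (24886 - 1*(-16256)) = -6497*(-33813) - (24886 + 16256) = 219683061 - 1*41142 = 219683061 - 41142 = 219641919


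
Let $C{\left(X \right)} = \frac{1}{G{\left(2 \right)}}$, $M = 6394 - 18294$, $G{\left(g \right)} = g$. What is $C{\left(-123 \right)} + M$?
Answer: $- \frac{23799}{2} \approx -11900.0$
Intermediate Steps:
$M = -11900$
$C{\left(X \right)} = \frac{1}{2}$
$C{\left(-123 \right)} + M = \frac{1}{2} - 11900 = - \frac{23799}{2}$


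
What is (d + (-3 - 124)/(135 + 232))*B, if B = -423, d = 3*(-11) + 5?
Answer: 4400469/367 ≈ 11990.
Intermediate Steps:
d = -28 (d = -33 + 5 = -28)
(d + (-3 - 124)/(135 + 232))*B = (-28 + (-3 - 124)/(135 + 232))*(-423) = (-28 - 127/367)*(-423) = -10403/367*(-423) = 4400469/367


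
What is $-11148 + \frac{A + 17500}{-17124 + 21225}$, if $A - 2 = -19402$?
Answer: $- \frac{45719848}{4101} \approx -11148.0$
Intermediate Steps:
$A = -19400$ ($A = 2 - 19402 = -19400$)
$-11148 + \frac{A + 17500}{-17124 + 21225} = -11148 + \frac{-19400 + 17500}{-17124 + 21225} = -11148 - \frac{1900}{4101} = - \frac{45719848}{4101}$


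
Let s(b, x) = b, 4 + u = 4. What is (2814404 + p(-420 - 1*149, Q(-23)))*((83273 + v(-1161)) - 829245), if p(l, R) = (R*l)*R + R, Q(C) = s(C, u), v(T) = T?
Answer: -1877829139540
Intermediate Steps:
u = 0 (u = -4 + 4 = 0)
Q(C) = C
p(l, R) = R + l*R**2 (p(l, R) = l*R**2 + R = R + l*R**2)
(2814404 + p(-420 - 1*149, Q(-23)))*((83273 + v(-1161)) - 829245) = (2814404 - 23*(1 - 23*(-420 - 1*149)))*((83273 - 1161) - 829245) = (2814404 - 23*(1 - 23*(-420 - 149)))*(82112 - 829245) = (2814404 - 23*(1 - 23*(-569)))*(-747133) = (2814404 - 23*(1 + 13087))*(-747133) = (2814404 - 23*13088)*(-747133) = (2814404 - 301024)*(-747133) = 2513380*(-747133) = -1877829139540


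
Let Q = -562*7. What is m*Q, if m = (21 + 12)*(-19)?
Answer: 2466618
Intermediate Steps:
Q = -3934
m = -627 (m = 33*(-19) = -627)
m*Q = -627*(-3934) = 2466618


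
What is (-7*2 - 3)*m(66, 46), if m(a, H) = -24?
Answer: 408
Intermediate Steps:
(-7*2 - 3)*m(66, 46) = (-7*2 - 3)*(-24) = (-14 - 3)*(-24) = -17*(-24) = 408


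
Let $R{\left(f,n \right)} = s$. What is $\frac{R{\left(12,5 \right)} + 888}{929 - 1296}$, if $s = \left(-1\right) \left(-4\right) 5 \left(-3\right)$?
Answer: $- \frac{828}{367} \approx -2.2561$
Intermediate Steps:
$s = -60$ ($s = 4 \cdot 5 \left(-3\right) = 20 \left(-3\right) = -60$)
$R{\left(f,n \right)} = -60$
$\frac{R{\left(12,5 \right)} + 888}{929 - 1296} = \frac{-60 + 888}{929 - 1296} = \frac{1}{-367} \cdot 828 = \left(- \frac{1}{367}\right) 828 = - \frac{828}{367}$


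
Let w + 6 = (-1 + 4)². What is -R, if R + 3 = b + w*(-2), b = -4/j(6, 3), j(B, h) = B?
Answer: 29/3 ≈ 9.6667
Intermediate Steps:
w = 3 (w = -6 + (-1 + 4)² = -6 + 3² = -6 + 9 = 3)
b = -⅔ (b = -4/6 = -4*⅙ = -⅔ ≈ -0.66667)
R = -29/3 (R = -3 + (-⅔ + 3*(-2)) = -3 + (-⅔ - 6) = -3 - 20/3 = -29/3 ≈ -9.6667)
-R = -1*(-29/3) = 29/3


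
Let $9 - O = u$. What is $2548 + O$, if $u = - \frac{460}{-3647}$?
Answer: $\frac{9324919}{3647} \approx 2556.9$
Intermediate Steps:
$u = \frac{460}{3647}$ ($u = \left(-460\right) \left(- \frac{1}{3647}\right) = \frac{460}{3647} \approx 0.12613$)
$O = \frac{32363}{3647}$ ($O = 9 - \frac{460}{3647} = \frac{32363}{3647} \approx 8.8739$)
$2548 + O = 2548 + \frac{32363}{3647} = \frac{9324919}{3647}$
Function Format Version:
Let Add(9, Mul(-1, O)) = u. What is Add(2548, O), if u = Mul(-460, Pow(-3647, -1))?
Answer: Rational(9324919, 3647) ≈ 2556.9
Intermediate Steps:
u = Rational(460, 3647) (u = Mul(-460, Rational(-1, 3647)) = Rational(460, 3647) ≈ 0.12613)
O = Rational(32363, 3647) (O = Add(9, Mul(-1, Rational(460, 3647))) = Add(9, Rational(-460, 3647)) = Rational(32363, 3647) ≈ 8.8739)
Add(2548, O) = Add(2548, Rational(32363, 3647)) = Rational(9324919, 3647)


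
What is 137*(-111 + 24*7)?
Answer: 7809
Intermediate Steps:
137*(-111 + 24*7) = 137*(-111 + 168) = 137*57 = 7809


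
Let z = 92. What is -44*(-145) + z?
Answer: 6472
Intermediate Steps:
-44*(-145) + z = -44*(-145) + 92 = 6380 + 92 = 6472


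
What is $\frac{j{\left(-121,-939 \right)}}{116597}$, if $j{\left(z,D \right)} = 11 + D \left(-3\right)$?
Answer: $\frac{2828}{116597} \approx 0.024254$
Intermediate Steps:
$j{\left(z,D \right)} = 11 - 3 D$
$\frac{j{\left(-121,-939 \right)}}{116597} = \frac{11 - -2817}{116597} = \left(11 + 2817\right) \frac{1}{116597} = 2828 \cdot \frac{1}{116597} = \frac{2828}{116597}$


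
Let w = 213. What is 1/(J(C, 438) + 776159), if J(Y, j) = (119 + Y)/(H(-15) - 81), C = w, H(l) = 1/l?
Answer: 304/235951091 ≈ 1.2884e-6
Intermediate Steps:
C = 213
J(Y, j) = -1785/1216 - 15*Y/1216 (J(Y, j) = (119 + Y)/(1/(-15) - 81) = (119 + Y)/(-1/15 - 81) = (119 + Y)/(-1216/15) = (119 + Y)*(-15/1216) = -1785/1216 - 15*Y/1216)
1/(J(C, 438) + 776159) = 1/((-1785/1216 - 15/1216*213) + 776159) = 1/((-1785/1216 - 3195/1216) + 776159) = 1/(-1245/304 + 776159) = 1/(235951091/304) = 304/235951091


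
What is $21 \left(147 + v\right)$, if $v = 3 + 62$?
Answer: $4452$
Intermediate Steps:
$v = 65$
$21 \left(147 + v\right) = 21 \left(147 + 65\right) = 21 \cdot 212 = 4452$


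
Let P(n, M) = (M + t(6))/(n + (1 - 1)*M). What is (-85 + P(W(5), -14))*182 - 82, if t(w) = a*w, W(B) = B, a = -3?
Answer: -83584/5 ≈ -16717.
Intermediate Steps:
t(w) = -3*w
P(n, M) = (-18 + M)/n (P(n, M) = (M - 3*6)/(n + (1 - 1)*M) = (M - 18)/(n + 0*M) = (-18 + M)/(n + 0) = (-18 + M)/n)
(-85 + P(W(5), -14))*182 - 82 = (-85 + (-18 - 14)/5)*182 - 82 = (-85 + (⅕)*(-32))*182 - 82 = (-85 - 32/5)*182 - 82 = -457/5*182 - 82 = -83174/5 - 82 = -83584/5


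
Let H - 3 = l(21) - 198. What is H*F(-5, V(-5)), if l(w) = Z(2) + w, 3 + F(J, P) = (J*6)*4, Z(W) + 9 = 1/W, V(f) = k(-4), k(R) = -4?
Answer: 44895/2 ≈ 22448.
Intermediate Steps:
V(f) = -4
Z(W) = -9 + 1/W
F(J, P) = -3 + 24*J (F(J, P) = -3 + (J*6)*4 = -3 + (6*J)*4 = -3 + 24*J)
l(w) = -17/2 + w (l(w) = (-9 + 1/2) + w = (-9 + ½) + w = -17/2 + w)
H = -365/2 (H = 3 + ((-17/2 + 21) - 198) = 3 + (25/2 - 198) = 3 - 371/2 = -365/2 ≈ -182.50)
H*F(-5, V(-5)) = -365*(-3 + 24*(-5))/2 = -365*(-3 - 120)/2 = -365/2*(-123) = 44895/2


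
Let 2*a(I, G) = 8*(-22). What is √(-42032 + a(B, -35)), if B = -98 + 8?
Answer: 18*I*√130 ≈ 205.23*I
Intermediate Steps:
B = -90
a(I, G) = -88 (a(I, G) = (8*(-22))/2 = (½)*(-176) = -88)
√(-42032 + a(B, -35)) = √(-42032 - 88) = √(-42120) = 18*I*√130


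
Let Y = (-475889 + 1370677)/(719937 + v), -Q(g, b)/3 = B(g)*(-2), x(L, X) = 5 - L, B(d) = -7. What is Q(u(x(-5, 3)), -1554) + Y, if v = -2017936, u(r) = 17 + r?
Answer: -55410746/1297999 ≈ -42.689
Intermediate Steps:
Q(g, b) = -42 (Q(g, b) = -(-21)*(-2) = -3*14 = -42)
Y = -894788/1297999 (Y = (-475889 + 1370677)/(719937 - 2017936) = 894788/(-1297999) = 894788*(-1/1297999) = -894788/1297999 ≈ -0.68936)
Q(u(x(-5, 3)), -1554) + Y = -42 - 894788/1297999 = -55410746/1297999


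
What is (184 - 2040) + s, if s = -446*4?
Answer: -3640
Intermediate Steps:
s = -1784
(184 - 2040) + s = (184 - 2040) - 1784 = -1856 - 1784 = -3640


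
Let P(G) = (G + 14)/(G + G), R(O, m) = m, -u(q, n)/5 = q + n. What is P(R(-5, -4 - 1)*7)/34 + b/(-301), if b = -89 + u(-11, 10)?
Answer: 4209/14620 ≈ 0.28789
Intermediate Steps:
u(q, n) = -5*n - 5*q (u(q, n) = -5*(q + n) = -5*(n + q) = -5*n - 5*q)
b = -84 (b = -89 + (-5*10 - 5*(-11)) = -89 + (-50 + 55) = -89 + 5 = -84)
P(G) = (14 + G)/(2*G) (P(G) = (14 + G)/((2*G)) = (14 + G)*(1/(2*G)) = (14 + G)/(2*G))
P(R(-5, -4 - 1)*7)/34 + b/(-301) = ((14 + (-4 - 1)*7)/(2*(((-4 - 1)*7))))/34 - 84/(-301) = ((14 - 5*7)/(2*((-5*7))))*(1/34) - 84*(-1/301) = ((1/2)*(14 - 35)/(-35))*(1/34) + 12/43 = ((1/2)*(-1/35)*(-21))*(1/34) + 12/43 = (3/10)*(1/34) + 12/43 = 3/340 + 12/43 = 4209/14620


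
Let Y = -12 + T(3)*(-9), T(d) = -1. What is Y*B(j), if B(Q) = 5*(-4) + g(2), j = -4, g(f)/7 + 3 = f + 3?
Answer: 18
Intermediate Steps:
g(f) = 7*f (g(f) = -21 + 7*(f + 3) = -21 + 7*(3 + f) = -21 + (21 + 7*f) = 7*f)
B(Q) = -6 (B(Q) = 5*(-4) + 7*2 = -20 + 14 = -6)
Y = -3 (Y = -12 - 1*(-9) = -12 + 9 = -3)
Y*B(j) = -3*(-6) = 18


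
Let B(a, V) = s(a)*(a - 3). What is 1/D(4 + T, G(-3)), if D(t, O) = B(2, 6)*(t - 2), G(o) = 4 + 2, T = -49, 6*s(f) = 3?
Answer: 2/47 ≈ 0.042553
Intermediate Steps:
s(f) = ½ (s(f) = (⅙)*3 = ½)
G(o) = 6
B(a, V) = -3/2 + a/2 (B(a, V) = (a - 3)/2 = (-3 + a)/2 = -3/2 + a/2)
D(t, O) = 1 - t/2 (D(t, O) = (-3/2 + (½)*2)*(t - 2) = (-3/2 + 1)*(-2 + t) = -(-2 + t)/2 = 1 - t/2)
1/D(4 + T, G(-3)) = 1/(1 - (4 - 49)/2) = 1/(1 - ½*(-45)) = 1/(1 + 45/2) = 1/(47/2) = 2/47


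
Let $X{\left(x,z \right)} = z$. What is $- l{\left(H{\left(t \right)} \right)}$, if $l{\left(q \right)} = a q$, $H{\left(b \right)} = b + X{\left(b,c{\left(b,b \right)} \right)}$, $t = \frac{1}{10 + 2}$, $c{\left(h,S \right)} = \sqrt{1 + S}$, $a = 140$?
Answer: $- \frac{35}{3} - \frac{70 \sqrt{39}}{3} \approx -157.38$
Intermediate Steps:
$t = \frac{1}{12} \approx 0.083333$
$H{\left(b \right)} = b + \sqrt{1 + b}$
$l{\left(q \right)} = 140 q$
$- l{\left(H{\left(t \right)} \right)} = - 140 \left(\frac{1}{12} + \sqrt{1 + \frac{1}{12}}\right) = - 140 \left(\frac{1}{12} + \sqrt{\frac{13}{12}}\right) = - 140 \left(\frac{1}{12} + \frac{\sqrt{39}}{6}\right) = - (\frac{35}{3} + \frac{70 \sqrt{39}}{3}) = - \frac{35}{3} - \frac{70 \sqrt{39}}{3}$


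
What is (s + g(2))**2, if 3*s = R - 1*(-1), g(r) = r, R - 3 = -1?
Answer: 9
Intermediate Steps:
R = 2 (R = 3 - 1 = 2)
s = 1 (s = (2 - 1*(-1))/3 = (2 + 1)/3 = (1/3)*3 = 1)
(s + g(2))**2 = (1 + 2)**2 = 3**2 = 9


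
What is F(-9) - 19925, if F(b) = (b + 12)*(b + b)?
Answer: -19979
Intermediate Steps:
F(b) = 2*b*(12 + b) (F(b) = (12 + b)*(2*b) = 2*b*(12 + b))
F(-9) - 19925 = 2*(-9)*(12 - 9) - 19925 = 2*(-9)*3 - 19925 = -54 - 19925 = -19979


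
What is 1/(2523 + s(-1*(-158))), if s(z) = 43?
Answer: 1/2566 ≈ 0.00038971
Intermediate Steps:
1/(2523 + s(-1*(-158))) = 1/(2523 + 43) = 1/2566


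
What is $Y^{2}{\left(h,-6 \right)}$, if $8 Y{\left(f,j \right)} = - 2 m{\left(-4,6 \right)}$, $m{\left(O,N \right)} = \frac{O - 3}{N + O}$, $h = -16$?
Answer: $\frac{49}{64} \approx 0.76563$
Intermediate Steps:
$m{\left(O,N \right)} = \frac{-3 + O}{N + O}$
$Y{\left(f,j \right)} = \frac{7}{8}$ ($Y{\left(f,j \right)} = \frac{\left(-2\right) \frac{-3 - 4}{6 - 4}}{8} = \frac{\left(-2\right) \frac{1}{2} \left(-7\right)}{8} = \frac{\left(-2\right) \left(- \frac{7}{2}\right)}{8} = \frac{1}{8} \cdot 7 = \frac{7}{8}$)
$Y^{2}{\left(h,-6 \right)} = \left(\frac{7}{8}\right)^{2} = \frac{49}{64}$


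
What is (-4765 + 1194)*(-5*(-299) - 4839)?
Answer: 11941424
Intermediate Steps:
(-4765 + 1194)*(-5*(-299) - 4839) = -3571*(1495 - 4839) = -3571*(-3344) = 11941424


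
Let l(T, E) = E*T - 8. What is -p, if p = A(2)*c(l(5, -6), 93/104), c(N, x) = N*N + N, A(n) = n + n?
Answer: -5624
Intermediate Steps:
A(n) = 2*n
l(T, E) = -8 + E*T
c(N, x) = N + N² (c(N, x) = N² + N = N + N²)
p = 5624 (p = (2*2)*((-8 - 6*5)*(1 + (-8 - 6*5))) = 4*((-8 - 30)*(1 + (-8 - 30))) = 4*(-38*(1 - 38)) = 4*(-38*(-37)) = 4*1406 = 5624)
-p = -1*5624 = -5624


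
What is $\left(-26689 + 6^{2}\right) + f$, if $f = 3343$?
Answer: $-23310$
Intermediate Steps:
$\left(-26689 + 6^{2}\right) + f = \left(-26689 + 6^{2}\right) + 3343 = \left(-26689 + 36\right) + 3343 = -26653 + 3343 = -23310$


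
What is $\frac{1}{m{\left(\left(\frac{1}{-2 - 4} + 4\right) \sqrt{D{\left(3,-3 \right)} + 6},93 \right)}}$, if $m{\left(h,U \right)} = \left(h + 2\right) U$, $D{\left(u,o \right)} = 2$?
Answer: $- \frac{3}{15841} + \frac{23 \sqrt{2}}{31682} \approx 0.00083729$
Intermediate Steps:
$m{\left(h,U \right)} = U \left(2 + h\right)$ ($m{\left(h,U \right)} = \left(2 + h\right) U = U \left(2 + h\right)$)
$\frac{1}{m{\left(\left(\frac{1}{-2 - 4} + 4\right) \sqrt{D{\left(3,-3 \right)} + 6},93 \right)}} = \frac{1}{93 \left(2 + \left(\frac{1}{-2 - 4} + 4\right) \sqrt{2 + 6}\right)} = \frac{1}{93 \left(2 + \left(\frac{1}{-6} + 4\right) \sqrt{8}\right)} = \frac{1}{93 \left(2 + \left(- \frac{1}{6} + 4\right) 2 \sqrt{2}\right)} = \frac{1}{93 \left(2 + \frac{23 \cdot 2 \sqrt{2}}{6}\right)} = \frac{1}{93 \left(2 + \frac{23 \sqrt{2}}{3}\right)} = \frac{1}{186 + 713 \sqrt{2}}$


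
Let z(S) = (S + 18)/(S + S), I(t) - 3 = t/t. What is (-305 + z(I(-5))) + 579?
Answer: 1107/4 ≈ 276.75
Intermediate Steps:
I(t) = 4 (I(t) = 3 + t/t = 3 + 1 = 4)
z(S) = (18 + S)/(2*S) (z(S) = (18 + S)/((2*S)) = (18 + S)*(1/(2*S)) = (18 + S)/(2*S))
(-305 + z(I(-5))) + 579 = (-305 + (½)*(18 + 4)/4) + 579 = (-305 + (½)*(¼)*22) + 579 = (-305 + 11/4) + 579 = -1209/4 + 579 = 1107/4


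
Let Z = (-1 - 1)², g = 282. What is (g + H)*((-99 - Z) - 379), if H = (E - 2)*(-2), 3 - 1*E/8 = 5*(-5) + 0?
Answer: 78084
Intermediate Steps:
Z = 4 (Z = (-2)² = 4)
E = 224 (E = 24 - 8*(5*(-5) + 0) = 24 - 8*(-25 + 0) = 24 - 8*(-25) = 24 + 200 = 224)
H = -444 (H = (224 - 2)*(-2) = 222*(-2) = -444)
(g + H)*((-99 - Z) - 379) = (282 - 444)*((-99 - 1*4) - 379) = -162*((-99 - 4) - 379) = -162*(-103 - 379) = -162*(-482) = 78084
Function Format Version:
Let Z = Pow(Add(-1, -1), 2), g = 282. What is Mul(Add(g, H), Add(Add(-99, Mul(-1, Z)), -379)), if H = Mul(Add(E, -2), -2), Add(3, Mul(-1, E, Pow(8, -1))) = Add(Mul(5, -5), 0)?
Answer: 78084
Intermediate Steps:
Z = 4 (Z = Pow(-2, 2) = 4)
E = 224 (E = Add(24, Mul(-8, Add(Mul(5, -5), 0))) = Add(24, Mul(-8, Add(-25, 0))) = Add(24, Mul(-8, -25)) = Add(24, 200) = 224)
H = -444 (H = Mul(Add(224, -2), -2) = Mul(222, -2) = -444)
Mul(Add(g, H), Add(Add(-99, Mul(-1, Z)), -379)) = Mul(Add(282, -444), Add(Add(-99, Mul(-1, 4)), -379)) = Mul(-162, Add(Add(-99, -4), -379)) = Mul(-162, Add(-103, -379)) = Mul(-162, -482) = 78084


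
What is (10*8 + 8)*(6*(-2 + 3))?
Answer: 528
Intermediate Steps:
(10*8 + 8)*(6*(-2 + 3)) = (80 + 8)*(6*1) = 88*6 = 528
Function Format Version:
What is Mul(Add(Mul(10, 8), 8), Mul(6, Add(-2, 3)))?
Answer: 528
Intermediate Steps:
Mul(Add(Mul(10, 8), 8), Mul(6, Add(-2, 3))) = Mul(Add(80, 8), Mul(6, 1)) = Mul(88, 6) = 528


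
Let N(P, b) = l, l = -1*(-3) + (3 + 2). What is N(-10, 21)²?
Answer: 64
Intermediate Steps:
l = 8 (l = 3 + 5 = 8)
N(P, b) = 8
N(-10, 21)² = 8² = 64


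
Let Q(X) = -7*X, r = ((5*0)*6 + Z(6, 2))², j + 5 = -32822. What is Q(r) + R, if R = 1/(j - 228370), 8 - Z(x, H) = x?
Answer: -7313517/261197 ≈ -28.000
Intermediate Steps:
j = -32827 (j = -5 - 32822 = -32827)
Z(x, H) = 8 - x
r = 4 (r = ((5*0)*6 + (8 - 1*6))² = (0*6 + (8 - 6))² = (0 + 2)² = 2² = 4)
R = -1/261197 (R = 1/(-32827 - 228370) = 1/(-261197) = -1/261197 ≈ -3.8285e-6)
Q(r) + R = -7*4 - 1/261197 = -28 - 1/261197 = -7313517/261197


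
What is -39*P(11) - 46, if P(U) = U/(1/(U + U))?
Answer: -9484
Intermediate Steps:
P(U) = 2*U² (P(U) = U/(1/(2*U)) = U/((1/(2*U))) = U*(2*U) = 2*U²)
-39*P(11) - 46 = -78*11² - 46 = -78*121 - 46 = -39*242 - 46 = -9438 - 46 = -9484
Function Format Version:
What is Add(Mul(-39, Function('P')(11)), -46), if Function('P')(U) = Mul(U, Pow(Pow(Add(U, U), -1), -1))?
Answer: -9484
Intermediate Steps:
Function('P')(U) = Mul(2, Pow(U, 2)) (Function('P')(U) = Mul(U, Pow(Pow(Mul(2, U), -1), -1)) = Mul(U, Pow(Mul(Rational(1, 2), Pow(U, -1)), -1)) = Mul(U, Mul(2, U)) = Mul(2, Pow(U, 2)))
Add(Mul(-39, Function('P')(11)), -46) = Add(Mul(-39, Mul(2, Pow(11, 2))), -46) = Add(Mul(-39, Mul(2, 121)), -46) = Add(Mul(-39, 242), -46) = Add(-9438, -46) = -9484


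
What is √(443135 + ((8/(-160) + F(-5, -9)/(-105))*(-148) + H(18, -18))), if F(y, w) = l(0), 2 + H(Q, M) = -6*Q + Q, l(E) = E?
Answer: 26*√16385/5 ≈ 665.62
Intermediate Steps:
H(Q, M) = -2 - 5*Q (H(Q, M) = -2 + (-6*Q + Q) = -2 - 5*Q)
F(y, w) = 0
√(443135 + ((8/(-160) + F(-5, -9)/(-105))*(-148) + H(18, -18))) = √(443135 + ((8/(-160) + 0/(-105))*(-148) + (-2 - 5*18))) = √(443135 + ((8*(-1/160) + 0*(-1/105))*(-148) + (-2 - 90))) = √(443135 + ((-1/20 + 0)*(-148) - 92)) = √(443135 + (-1/20*(-148) - 92)) = √(443135 + (37/5 - 92)) = √(443135 - 423/5) = √(2215252/5) = 26*√16385/5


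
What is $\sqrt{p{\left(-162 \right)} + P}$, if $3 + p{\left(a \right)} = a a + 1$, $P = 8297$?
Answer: $\sqrt{34539} \approx 185.85$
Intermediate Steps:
$p{\left(a \right)} = -2 + a^{2}$ ($p{\left(a \right)} = -3 + \left(a a + 1\right) = -3 + \left(a^{2} + 1\right) = -3 + \left(1 + a^{2}\right) = -2 + a^{2}$)
$\sqrt{p{\left(-162 \right)} + P} = \sqrt{\left(-2 + \left(-162\right)^{2}\right) + 8297} = \sqrt{\left(-2 + 26244\right) + 8297} = \sqrt{26242 + 8297} = \sqrt{34539}$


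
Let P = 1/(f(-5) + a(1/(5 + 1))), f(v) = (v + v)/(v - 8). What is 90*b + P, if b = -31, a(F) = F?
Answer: -203592/73 ≈ -2788.9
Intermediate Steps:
f(v) = 2*v/(-8 + v) (f(v) = (2*v)/(-8 + v) = 2*v/(-8 + v))
P = 78/73 (P = 1/(2*(-5)/(-8 - 5) + 1/(5 + 1)) = 1/(2*(-5)/(-13) + 1/6) = 1/(2*(-5)*(-1/13) + ⅙) = 1/(10/13 + ⅙) = 1/(73/78) = 78/73 ≈ 1.0685)
90*b + P = 90*(-31) + 78/73 = -2790 + 78/73 = -203592/73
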